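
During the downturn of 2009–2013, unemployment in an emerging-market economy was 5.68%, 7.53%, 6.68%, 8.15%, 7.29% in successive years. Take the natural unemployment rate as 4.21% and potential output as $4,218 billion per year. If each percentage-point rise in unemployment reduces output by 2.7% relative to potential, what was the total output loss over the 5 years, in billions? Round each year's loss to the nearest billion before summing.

$1,626 billion

Year 2009: gap = -2.7 × (5.68 - 4.21) = -3.969%, loss ≈ 4218 × 3.969/100 ≈ 167.
Year 2010: gap = -2.7 × (7.53 - 4.21) = -8.964%, loss ≈ 4218 × 8.964/100 ≈ 378.
Year 2011: gap = -2.7 × (6.68 - 4.21) = -6.669%, loss ≈ 4218 × 6.669/100 ≈ 281.
Year 2012: gap = -2.7 × (8.15 - 4.21) = -10.638%, loss ≈ 4218 × 10.638/100 ≈ 449.
Year 2013: gap = -2.7 × (7.29 - 4.21) = -8.316%, loss ≈ 4218 × 8.316/100 ≈ 351.
Total lost output = 167 + 378 + 281 + 449 + 351 = 1626 billion.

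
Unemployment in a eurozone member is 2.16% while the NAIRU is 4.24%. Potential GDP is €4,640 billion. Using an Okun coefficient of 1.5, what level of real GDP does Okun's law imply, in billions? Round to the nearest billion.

Unemployment gap = 2.16 - 4.24 = -2.08 points, so the output gap is -1.5 × (-2.08) = 3.12%.
Actual GDP = 4640 × (1 + 3.12/100) = 4640 × 1.0312 ≈ 4785 billion.

€4,785 billion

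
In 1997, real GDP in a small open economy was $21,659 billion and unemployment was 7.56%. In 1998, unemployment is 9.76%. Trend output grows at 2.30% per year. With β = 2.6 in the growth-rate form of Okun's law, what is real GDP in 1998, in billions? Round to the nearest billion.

$20,918 billion

Δu = 9.76 - 7.56 = 2.2 points.
Okun's law (growth form): g_Y = g_Y* - β × Δu = 2.30 - 2.6 × (2.20) = 2.3 - 5.72 = -3.42%.
Real GDP in the next year = 21659 × (1 - 3.42/100) = 21659 × 0.9658 ≈ 20918 billion.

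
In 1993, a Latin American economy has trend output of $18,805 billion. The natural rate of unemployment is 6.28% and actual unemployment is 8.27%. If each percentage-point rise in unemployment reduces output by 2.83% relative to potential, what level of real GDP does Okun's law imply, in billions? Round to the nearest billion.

$17,746 billion

Unemployment gap = 8.27 - 6.28 = 1.99 points, so the output gap is -2.83 × 1.99 = -5.6317%.
Actual GDP = 18805 × (1 - 5.6317/100) = 18805 × 0.943683 ≈ 17746 billion.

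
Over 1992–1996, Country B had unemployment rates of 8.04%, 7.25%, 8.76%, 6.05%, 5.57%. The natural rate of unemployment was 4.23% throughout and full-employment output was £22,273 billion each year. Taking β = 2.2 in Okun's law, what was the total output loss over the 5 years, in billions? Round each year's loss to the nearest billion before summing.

Year 1992: gap = -2.2 × (8.04 - 4.23) = -8.382%, loss ≈ 22273 × 8.382/100 ≈ 1867.
Year 1993: gap = -2.2 × (7.25 - 4.23) = -6.644%, loss ≈ 22273 × 6.644/100 ≈ 1480.
Year 1994: gap = -2.2 × (8.76 - 4.23) = -9.966%, loss ≈ 22273 × 9.966/100 ≈ 2220.
Year 1995: gap = -2.2 × (6.05 - 4.23) = -4.004%, loss ≈ 22273 × 4.004/100 ≈ 892.
Year 1996: gap = -2.2 × (5.57 - 4.23) = -2.948%, loss ≈ 22273 × 2.948/100 ≈ 657.
Total lost output = 1867 + 1480 + 2220 + 892 + 657 = 7116 billion.

£7,116 billion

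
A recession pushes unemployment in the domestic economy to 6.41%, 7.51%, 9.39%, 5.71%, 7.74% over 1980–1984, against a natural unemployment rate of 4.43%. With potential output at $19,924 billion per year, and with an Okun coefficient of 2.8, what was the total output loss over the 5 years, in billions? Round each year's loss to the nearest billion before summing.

Year 1980: gap = -2.8 × (6.41 - 4.43) = -5.544%, loss ≈ 19924 × 5.544/100 ≈ 1105.
Year 1981: gap = -2.8 × (7.51 - 4.43) = -8.624%, loss ≈ 19924 × 8.624/100 ≈ 1718.
Year 1982: gap = -2.8 × (9.39 - 4.43) = -13.888%, loss ≈ 19924 × 13.888/100 ≈ 2767.
Year 1983: gap = -2.8 × (5.71 - 4.43) = -3.584%, loss ≈ 19924 × 3.584/100 ≈ 714.
Year 1984: gap = -2.8 × (7.74 - 4.43) = -9.268%, loss ≈ 19924 × 9.268/100 ≈ 1847.
Total lost output = 1105 + 1718 + 2767 + 714 + 1847 = 8151 billion.

$8,151 billion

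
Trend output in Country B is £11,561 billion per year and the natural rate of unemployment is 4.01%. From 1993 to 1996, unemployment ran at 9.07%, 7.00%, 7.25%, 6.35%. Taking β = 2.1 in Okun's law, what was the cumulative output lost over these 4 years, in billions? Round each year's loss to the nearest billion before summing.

Year 1993: gap = -2.1 × (9.07 - 4.01) = -10.626%, loss ≈ 11561 × 10.626/100 ≈ 1228.
Year 1994: gap = -2.1 × (7 - 4.01) = -6.279%, loss ≈ 11561 × 6.279/100 ≈ 726.
Year 1995: gap = -2.1 × (7.25 - 4.01) = -6.804%, loss ≈ 11561 × 6.804/100 ≈ 787.
Year 1996: gap = -2.1 × (6.35 - 4.01) = -4.914%, loss ≈ 11561 × 4.914/100 ≈ 568.
Total lost output = 1228 + 726 + 787 + 568 = 3309 billion.

£3,309 billion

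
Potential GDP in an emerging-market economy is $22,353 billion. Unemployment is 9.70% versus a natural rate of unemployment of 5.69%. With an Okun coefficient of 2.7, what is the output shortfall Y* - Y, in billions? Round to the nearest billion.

Output gap = -2.7 × (9.7 - 5.69) = -2.7 × 4.01 = -10.827%.
Actual GDP ≈ 22353 × 0.89173 ≈ 19933 billion, so the shortfall is 22353 - 19933 = 2420 billion.

$2,420 billion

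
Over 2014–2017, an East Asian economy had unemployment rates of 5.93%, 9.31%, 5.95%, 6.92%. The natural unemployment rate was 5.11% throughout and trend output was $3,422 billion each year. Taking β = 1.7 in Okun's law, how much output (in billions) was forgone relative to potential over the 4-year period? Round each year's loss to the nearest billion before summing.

Year 2014: gap = -1.7 × (5.93 - 5.11) = -1.394%, loss ≈ 3422 × 1.394/100 ≈ 48.
Year 2015: gap = -1.7 × (9.31 - 5.11) = -7.14%, loss ≈ 3422 × 7.14/100 ≈ 244.
Year 2016: gap = -1.7 × (5.95 - 5.11) = -1.428%, loss ≈ 3422 × 1.428/100 ≈ 49.
Year 2017: gap = -1.7 × (6.92 - 5.11) = -3.077%, loss ≈ 3422 × 3.077/100 ≈ 105.
Total lost output = 48 + 244 + 49 + 105 = 446 billion.

$446 billion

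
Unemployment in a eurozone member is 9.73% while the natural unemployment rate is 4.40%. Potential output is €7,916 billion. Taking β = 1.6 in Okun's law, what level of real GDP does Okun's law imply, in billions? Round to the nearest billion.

Unemployment gap = 9.73 - 4.4 = 5.33 points, so the output gap is -1.6 × 5.33 = -8.528%.
Actual GDP = 7916 × (1 - 8.528/100) = 7916 × 0.91472 ≈ 7241 billion.

€7,241 billion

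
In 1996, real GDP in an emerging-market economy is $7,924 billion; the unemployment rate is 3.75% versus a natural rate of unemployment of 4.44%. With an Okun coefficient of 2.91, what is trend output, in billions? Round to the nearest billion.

$7,768 billion

Unemployment gap = 3.75 - 4.44 = -0.69 points, so output gap = -2.91 × (-0.69) = 2.0079%.
Since Y = Y* × (1 + gap/100), Y* = 7924/1.020079 ≈ 7768 billion.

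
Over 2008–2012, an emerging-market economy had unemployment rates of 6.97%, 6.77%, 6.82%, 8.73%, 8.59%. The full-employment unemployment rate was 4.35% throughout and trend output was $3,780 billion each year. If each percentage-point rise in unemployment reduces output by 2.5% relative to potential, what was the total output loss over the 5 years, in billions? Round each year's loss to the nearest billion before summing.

$1,525 billion

Year 2008: gap = -2.5 × (6.97 - 4.35) = -6.55%, loss ≈ 3780 × 6.55/100 ≈ 248.
Year 2009: gap = -2.5 × (6.77 - 4.35) = -6.05%, loss ≈ 3780 × 6.05/100 ≈ 229.
Year 2010: gap = -2.5 × (6.82 - 4.35) = -6.175%, loss ≈ 3780 × 6.175/100 ≈ 233.
Year 2011: gap = -2.5 × (8.73 - 4.35) = -10.95%, loss ≈ 3780 × 10.95/100 ≈ 414.
Year 2012: gap = -2.5 × (8.59 - 4.35) = -10.6%, loss ≈ 3780 × 10.6/100 ≈ 401.
Total lost output = 248 + 229 + 233 + 414 + 401 = 1525 billion.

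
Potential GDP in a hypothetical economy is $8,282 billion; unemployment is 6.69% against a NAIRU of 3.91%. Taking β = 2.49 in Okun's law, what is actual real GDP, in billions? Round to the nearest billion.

$7,709 billion

Unemployment gap = 6.69 - 3.91 = 2.78 points, so the output gap is -2.49 × 2.78 = -6.9222%.
Actual GDP = 8282 × (1 - 6.9222/100) = 8282 × 0.930778 ≈ 7709 billion.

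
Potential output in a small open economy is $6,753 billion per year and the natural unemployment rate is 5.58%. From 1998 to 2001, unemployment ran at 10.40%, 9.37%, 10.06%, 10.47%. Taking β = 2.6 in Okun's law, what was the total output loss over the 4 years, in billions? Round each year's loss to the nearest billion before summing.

Year 1998: gap = -2.6 × (10.4 - 5.58) = -12.532%, loss ≈ 6753 × 12.532/100 ≈ 846.
Year 1999: gap = -2.6 × (9.37 - 5.58) = -9.854%, loss ≈ 6753 × 9.854/100 ≈ 665.
Year 2000: gap = -2.6 × (10.06 - 5.58) = -11.648%, loss ≈ 6753 × 11.648/100 ≈ 787.
Year 2001: gap = -2.6 × (10.47 - 5.58) = -12.714%, loss ≈ 6753 × 12.714/100 ≈ 859.
Total lost output = 846 + 665 + 787 + 859 = 3157 billion.

$3,157 billion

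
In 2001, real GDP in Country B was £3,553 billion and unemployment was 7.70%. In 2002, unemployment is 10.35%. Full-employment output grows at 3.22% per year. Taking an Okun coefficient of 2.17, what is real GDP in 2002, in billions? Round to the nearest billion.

£3,463 billion

Δu = 10.35 - 7.7 = 2.65 points.
Okun's law (growth form): g_Y = g_Y* - β × Δu = 3.22 - 2.17 × (2.65) = 3.22 - 5.7505 = -2.5305%.
Real GDP in the next year = 3553 × (1 - 2.5305/100) = 3553 × 0.974695 ≈ 3463 billion.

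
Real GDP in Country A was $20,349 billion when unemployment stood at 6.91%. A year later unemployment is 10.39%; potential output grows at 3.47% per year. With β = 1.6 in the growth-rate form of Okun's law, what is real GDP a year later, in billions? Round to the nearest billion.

$19,922 billion

Δu = 10.39 - 6.91 = 3.48 points.
Okun's law (growth form): g_Y = g_Y* - β × Δu = 3.47 - 1.6 × (3.48) = 3.47 - 5.568 = -2.098%.
Real GDP in the next year = 20349 × (1 - 2.098/100) = 20349 × 0.97902 ≈ 19922 billion.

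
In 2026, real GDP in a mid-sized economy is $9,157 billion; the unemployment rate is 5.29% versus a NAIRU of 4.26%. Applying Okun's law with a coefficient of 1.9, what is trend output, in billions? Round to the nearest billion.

Unemployment gap = 5.29 - 4.26 = 1.03 points, so output gap = -1.9 × 1.03 = -1.957%.
Since Y = Y* × (1 + gap/100), Y* = 9157/0.98043 ≈ 9340 billion.

$9,340 billion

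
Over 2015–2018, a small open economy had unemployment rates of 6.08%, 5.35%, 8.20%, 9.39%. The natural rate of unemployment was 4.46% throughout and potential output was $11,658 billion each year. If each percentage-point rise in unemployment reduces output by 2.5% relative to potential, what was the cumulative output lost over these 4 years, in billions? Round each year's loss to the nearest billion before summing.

Year 2015: gap = -2.5 × (6.08 - 4.46) = -4.05%, loss ≈ 11658 × 4.05/100 ≈ 472.
Year 2016: gap = -2.5 × (5.35 - 4.46) = -2.225%, loss ≈ 11658 × 2.225/100 ≈ 259.
Year 2017: gap = -2.5 × (8.2 - 4.46) = -9.35%, loss ≈ 11658 × 9.35/100 ≈ 1090.
Year 2018: gap = -2.5 × (9.39 - 4.46) = -12.325%, loss ≈ 11658 × 12.325/100 ≈ 1437.
Total lost output = 472 + 259 + 1090 + 1437 = 3258 billion.

$3,258 billion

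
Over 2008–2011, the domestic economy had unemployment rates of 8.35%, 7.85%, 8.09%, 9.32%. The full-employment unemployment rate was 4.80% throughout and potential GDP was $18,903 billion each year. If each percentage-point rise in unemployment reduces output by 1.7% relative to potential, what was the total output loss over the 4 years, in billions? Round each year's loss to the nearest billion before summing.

Year 2008: gap = -1.7 × (8.35 - 4.8) = -6.035%, loss ≈ 18903 × 6.035/100 ≈ 1141.
Year 2009: gap = -1.7 × (7.85 - 4.8) = -5.185%, loss ≈ 18903 × 5.185/100 ≈ 980.
Year 2010: gap = -1.7 × (8.09 - 4.8) = -5.593%, loss ≈ 18903 × 5.593/100 ≈ 1057.
Year 2011: gap = -1.7 × (9.32 - 4.8) = -7.684%, loss ≈ 18903 × 7.684/100 ≈ 1453.
Total lost output = 1141 + 980 + 1057 + 1453 = 4631 billion.

$4,631 billion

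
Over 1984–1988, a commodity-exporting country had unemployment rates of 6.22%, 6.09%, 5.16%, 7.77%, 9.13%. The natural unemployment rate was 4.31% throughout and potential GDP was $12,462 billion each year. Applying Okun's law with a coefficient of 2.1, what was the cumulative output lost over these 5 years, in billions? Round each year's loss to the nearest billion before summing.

$3,354 billion

Year 1984: gap = -2.1 × (6.22 - 4.31) = -4.011%, loss ≈ 12462 × 4.011/100 ≈ 500.
Year 1985: gap = -2.1 × (6.09 - 4.31) = -3.738%, loss ≈ 12462 × 3.738/100 ≈ 466.
Year 1986: gap = -2.1 × (5.16 - 4.31) = -1.785%, loss ≈ 12462 × 1.785/100 ≈ 222.
Year 1987: gap = -2.1 × (7.77 - 4.31) = -7.266%, loss ≈ 12462 × 7.266/100 ≈ 905.
Year 1988: gap = -2.1 × (9.13 - 4.31) = -10.122%, loss ≈ 12462 × 10.122/100 ≈ 1261.
Total lost output = 500 + 466 + 222 + 905 + 1261 = 3354 billion.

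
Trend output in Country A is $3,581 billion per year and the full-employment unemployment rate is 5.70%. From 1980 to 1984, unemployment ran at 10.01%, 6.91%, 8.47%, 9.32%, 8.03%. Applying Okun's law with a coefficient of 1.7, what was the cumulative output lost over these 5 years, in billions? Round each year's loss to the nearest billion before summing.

$867 billion

Year 1980: gap = -1.7 × (10.01 - 5.7) = -7.327%, loss ≈ 3581 × 7.327/100 ≈ 262.
Year 1981: gap = -1.7 × (6.91 - 5.7) = -2.057%, loss ≈ 3581 × 2.057/100 ≈ 74.
Year 1982: gap = -1.7 × (8.47 - 5.7) = -4.709%, loss ≈ 3581 × 4.709/100 ≈ 169.
Year 1983: gap = -1.7 × (9.32 - 5.7) = -6.154%, loss ≈ 3581 × 6.154/100 ≈ 220.
Year 1984: gap = -1.7 × (8.03 - 5.7) = -3.961%, loss ≈ 3581 × 3.961/100 ≈ 142.
Total lost output = 262 + 74 + 169 + 220 + 142 = 867 billion.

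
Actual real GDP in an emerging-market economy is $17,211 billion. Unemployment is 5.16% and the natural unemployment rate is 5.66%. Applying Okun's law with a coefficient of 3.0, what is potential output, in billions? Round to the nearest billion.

Unemployment gap = 5.16 - 5.66 = -0.5 points, so output gap = -3 × (-0.5) = 1.5%.
Since Y = Y* × (1 + gap/100), Y* = 17211/1.015 ≈ 16957 billion.

$16,957 billion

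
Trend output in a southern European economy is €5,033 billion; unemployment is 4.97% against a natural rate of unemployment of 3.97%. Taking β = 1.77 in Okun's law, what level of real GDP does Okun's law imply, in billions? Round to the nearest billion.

Unemployment gap = 4.97 - 3.97 = 1 point, so the output gap is -1.77 × 1 = -1.77%.
Actual GDP = 5033 × (1 - 1.77/100) = 5033 × 0.9823 ≈ 4944 billion.

€4,944 billion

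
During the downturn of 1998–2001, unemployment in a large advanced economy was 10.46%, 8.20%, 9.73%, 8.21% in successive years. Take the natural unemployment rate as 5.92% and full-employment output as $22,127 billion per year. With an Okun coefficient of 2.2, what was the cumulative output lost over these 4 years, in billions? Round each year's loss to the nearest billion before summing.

Year 1998: gap = -2.2 × (10.46 - 5.92) = -9.988%, loss ≈ 22127 × 9.988/100 ≈ 2210.
Year 1999: gap = -2.2 × (8.2 - 5.92) = -5.016%, loss ≈ 22127 × 5.016/100 ≈ 1110.
Year 2000: gap = -2.2 × (9.73 - 5.92) = -8.382%, loss ≈ 22127 × 8.382/100 ≈ 1855.
Year 2001: gap = -2.2 × (8.21 - 5.92) = -5.038%, loss ≈ 22127 × 5.038/100 ≈ 1115.
Total lost output = 2210 + 1110 + 1855 + 1115 = 6290 billion.

$6,290 billion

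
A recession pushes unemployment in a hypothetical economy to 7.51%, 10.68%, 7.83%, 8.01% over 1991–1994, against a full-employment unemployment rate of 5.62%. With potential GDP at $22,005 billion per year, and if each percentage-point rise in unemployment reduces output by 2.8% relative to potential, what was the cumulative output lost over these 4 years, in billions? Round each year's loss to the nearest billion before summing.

$7,118 billion

Year 1991: gap = -2.8 × (7.51 - 5.62) = -5.292%, loss ≈ 22005 × 5.292/100 ≈ 1165.
Year 1992: gap = -2.8 × (10.68 - 5.62) = -14.168%, loss ≈ 22005 × 14.168/100 ≈ 3118.
Year 1993: gap = -2.8 × (7.83 - 5.62) = -6.188%, loss ≈ 22005 × 6.188/100 ≈ 1362.
Year 1994: gap = -2.8 × (8.01 - 5.62) = -6.692%, loss ≈ 22005 × 6.692/100 ≈ 1473.
Total lost output = 1165 + 3118 + 1362 + 1473 = 7118 billion.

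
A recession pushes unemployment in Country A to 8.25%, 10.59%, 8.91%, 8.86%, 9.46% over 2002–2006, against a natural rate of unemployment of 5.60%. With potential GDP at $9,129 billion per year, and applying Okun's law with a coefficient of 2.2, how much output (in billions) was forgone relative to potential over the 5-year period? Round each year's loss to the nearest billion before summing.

$3,629 billion

Year 2002: gap = -2.2 × (8.25 - 5.6) = -5.83%, loss ≈ 9129 × 5.83/100 ≈ 532.
Year 2003: gap = -2.2 × (10.59 - 5.6) = -10.978%, loss ≈ 9129 × 10.978/100 ≈ 1002.
Year 2004: gap = -2.2 × (8.91 - 5.6) = -7.282%, loss ≈ 9129 × 7.282/100 ≈ 665.
Year 2005: gap = -2.2 × (8.86 - 5.6) = -7.172%, loss ≈ 9129 × 7.172/100 ≈ 655.
Year 2006: gap = -2.2 × (9.46 - 5.6) = -8.492%, loss ≈ 9129 × 8.492/100 ≈ 775.
Total lost output = 532 + 1002 + 665 + 655 + 775 = 3629 billion.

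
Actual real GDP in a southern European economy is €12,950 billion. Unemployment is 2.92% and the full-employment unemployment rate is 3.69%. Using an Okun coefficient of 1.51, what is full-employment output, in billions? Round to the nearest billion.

€12,801 billion

Unemployment gap = 2.92 - 3.69 = -0.77 points, so output gap = -1.51 × (-0.77) = 1.1627%.
Since Y = Y* × (1 + gap/100), Y* = 12950/1.011627 ≈ 12801 billion.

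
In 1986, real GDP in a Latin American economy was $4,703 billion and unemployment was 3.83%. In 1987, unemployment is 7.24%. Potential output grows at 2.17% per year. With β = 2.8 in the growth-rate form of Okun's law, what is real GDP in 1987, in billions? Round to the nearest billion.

Δu = 7.24 - 3.83 = 3.41 points.
Okun's law (growth form): g_Y = g_Y* - β × Δu = 2.17 - 2.8 × (3.41) = 2.17 - 9.548 = -7.378%.
Real GDP in the next year = 4703 × (1 - 7.378/100) = 4703 × 0.92622 ≈ 4356 billion.

$4,356 billion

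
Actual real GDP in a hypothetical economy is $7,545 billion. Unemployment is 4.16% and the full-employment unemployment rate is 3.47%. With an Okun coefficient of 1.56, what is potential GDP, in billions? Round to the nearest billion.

$7,627 billion

Unemployment gap = 4.16 - 3.47 = 0.69 points, so output gap = -1.56 × 0.69 = -1.0764%.
Since Y = Y* × (1 + gap/100), Y* = 7545/0.989236 ≈ 7627 billion.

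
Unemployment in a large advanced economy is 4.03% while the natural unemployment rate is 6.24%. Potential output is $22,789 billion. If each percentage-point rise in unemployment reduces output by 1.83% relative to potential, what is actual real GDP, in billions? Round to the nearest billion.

$23,711 billion

Unemployment gap = 4.03 - 6.24 = -2.21 points, so the output gap is -1.83 × (-2.21) = 4.0443%.
Actual GDP = 22789 × (1 + 4.0443/100) = 22789 × 1.040443 ≈ 23711 billion.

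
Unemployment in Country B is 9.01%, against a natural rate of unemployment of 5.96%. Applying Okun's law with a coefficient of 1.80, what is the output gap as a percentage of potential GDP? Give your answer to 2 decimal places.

The unemployment gap is 9.01 - 5.96 = 3.05 percentage points.
Okun's law gives an output gap of -1.8 × 3.05 = -5.49%, i.e. 5.49% below potential.

-5.49%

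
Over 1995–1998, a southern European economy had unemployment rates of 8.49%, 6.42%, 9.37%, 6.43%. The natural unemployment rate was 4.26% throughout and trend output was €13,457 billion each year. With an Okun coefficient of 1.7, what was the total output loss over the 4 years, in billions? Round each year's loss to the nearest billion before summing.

Year 1995: gap = -1.7 × (8.49 - 4.26) = -7.191%, loss ≈ 13457 × 7.191/100 ≈ 968.
Year 1996: gap = -1.7 × (6.42 - 4.26) = -3.672%, loss ≈ 13457 × 3.672/100 ≈ 494.
Year 1997: gap = -1.7 × (9.37 - 4.26) = -8.687%, loss ≈ 13457 × 8.687/100 ≈ 1169.
Year 1998: gap = -1.7 × (6.43 - 4.26) = -3.689%, loss ≈ 13457 × 3.689/100 ≈ 496.
Total lost output = 968 + 494 + 1169 + 496 = 3127 billion.

€3,127 billion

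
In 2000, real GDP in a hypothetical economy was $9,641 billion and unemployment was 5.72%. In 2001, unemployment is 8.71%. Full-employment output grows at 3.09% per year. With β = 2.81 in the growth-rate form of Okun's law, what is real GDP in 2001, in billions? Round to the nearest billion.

$9,129 billion

Δu = 8.71 - 5.72 = 2.99 points.
Okun's law (growth form): g_Y = g_Y* - β × Δu = 3.09 - 2.81 × (2.99) = 3.09 - 8.4019 = -5.3119%.
Real GDP in the next year = 9641 × (1 - 5.3119/100) = 9641 × 0.946881 ≈ 9129 billion.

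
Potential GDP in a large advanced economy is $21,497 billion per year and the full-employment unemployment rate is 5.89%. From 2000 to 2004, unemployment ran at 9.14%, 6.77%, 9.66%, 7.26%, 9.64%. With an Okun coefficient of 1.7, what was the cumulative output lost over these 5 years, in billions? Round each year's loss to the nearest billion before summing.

Year 2000: gap = -1.7 × (9.14 - 5.89) = -5.525%, loss ≈ 21497 × 5.525/100 ≈ 1188.
Year 2001: gap = -1.7 × (6.77 - 5.89) = -1.496%, loss ≈ 21497 × 1.496/100 ≈ 322.
Year 2002: gap = -1.7 × (9.66 - 5.89) = -6.409%, loss ≈ 21497 × 6.409/100 ≈ 1378.
Year 2003: gap = -1.7 × (7.26 - 5.89) = -2.329%, loss ≈ 21497 × 2.329/100 ≈ 501.
Year 2004: gap = -1.7 × (9.64 - 5.89) = -6.375%, loss ≈ 21497 × 6.375/100 ≈ 1370.
Total lost output = 1188 + 322 + 1378 + 501 + 1370 = 4759 billion.

$4,759 billion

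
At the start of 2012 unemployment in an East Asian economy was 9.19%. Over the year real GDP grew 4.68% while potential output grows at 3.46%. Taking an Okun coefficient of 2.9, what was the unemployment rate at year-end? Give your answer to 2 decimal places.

Growth-rate Okun's law: g_Y = g_Y* - β × Δu, so Δu = (g_Y* - g_Y)/β.
Δu = (3.46 - 4.68)/2.9 = -1.22/2.9 = -0.42 percentage points.
Year-end unemployment = 9.19 - 0.42 = 8.77%.

8.77%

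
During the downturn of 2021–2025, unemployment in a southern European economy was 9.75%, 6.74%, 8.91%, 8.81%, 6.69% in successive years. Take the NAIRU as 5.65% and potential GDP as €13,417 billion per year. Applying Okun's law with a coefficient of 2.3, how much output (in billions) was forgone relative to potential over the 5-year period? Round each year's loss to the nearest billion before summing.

€3,903 billion

Year 2021: gap = -2.3 × (9.75 - 5.65) = -9.43%, loss ≈ 13417 × 9.43/100 ≈ 1265.
Year 2022: gap = -2.3 × (6.74 - 5.65) = -2.507%, loss ≈ 13417 × 2.507/100 ≈ 336.
Year 2023: gap = -2.3 × (8.91 - 5.65) = -7.498%, loss ≈ 13417 × 7.498/100 ≈ 1006.
Year 2024: gap = -2.3 × (8.81 - 5.65) = -7.268%, loss ≈ 13417 × 7.268/100 ≈ 975.
Year 2025: gap = -2.3 × (6.69 - 5.65) = -2.392%, loss ≈ 13417 × 2.392/100 ≈ 321.
Total lost output = 1265 + 336 + 1006 + 975 + 321 = 3903 billion.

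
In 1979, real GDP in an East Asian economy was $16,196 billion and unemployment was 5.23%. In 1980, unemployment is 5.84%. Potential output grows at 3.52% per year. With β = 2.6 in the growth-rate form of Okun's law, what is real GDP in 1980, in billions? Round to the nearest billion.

$16,509 billion

Δu = 5.84 - 5.23 = 0.61 points.
Okun's law (growth form): g_Y = g_Y* - β × Δu = 3.52 - 2.6 × (0.61) = 3.52 - 1.586 = 1.934%.
Real GDP in the next year = 16196 × (1 + 1.934/100) = 16196 × 1.01934 ≈ 16509 billion.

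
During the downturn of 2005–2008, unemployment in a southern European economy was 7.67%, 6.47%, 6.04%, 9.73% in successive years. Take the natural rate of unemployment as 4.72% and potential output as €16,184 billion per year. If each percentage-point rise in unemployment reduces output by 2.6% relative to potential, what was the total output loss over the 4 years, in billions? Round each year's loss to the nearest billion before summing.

Year 2005: gap = -2.6 × (7.67 - 4.72) = -7.67%, loss ≈ 16184 × 7.67/100 ≈ 1241.
Year 2006: gap = -2.6 × (6.47 - 4.72) = -4.55%, loss ≈ 16184 × 4.55/100 ≈ 736.
Year 2007: gap = -2.6 × (6.04 - 4.72) = -3.432%, loss ≈ 16184 × 3.432/100 ≈ 555.
Year 2008: gap = -2.6 × (9.73 - 4.72) = -13.026%, loss ≈ 16184 × 13.026/100 ≈ 2108.
Total lost output = 1241 + 736 + 555 + 2108 = 4640 billion.

€4,640 billion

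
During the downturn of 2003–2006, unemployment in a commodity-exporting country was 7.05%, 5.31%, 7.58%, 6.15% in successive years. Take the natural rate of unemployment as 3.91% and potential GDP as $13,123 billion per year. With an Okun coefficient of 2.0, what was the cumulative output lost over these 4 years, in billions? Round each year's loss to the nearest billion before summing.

Year 2003: gap = -2.0 × (7.05 - 3.91) = -6.28%, loss ≈ 13123 × 6.28/100 ≈ 824.
Year 2004: gap = -2.0 × (5.31 - 3.91) = -2.8%, loss ≈ 13123 × 2.8/100 ≈ 367.
Year 2005: gap = -2.0 × (7.58 - 3.91) = -7.34%, loss ≈ 13123 × 7.34/100 ≈ 963.
Year 2006: gap = -2.0 × (6.15 - 3.91) = -4.48%, loss ≈ 13123 × 4.48/100 ≈ 588.
Total lost output = 824 + 367 + 963 + 588 = 2742 billion.

$2,742 billion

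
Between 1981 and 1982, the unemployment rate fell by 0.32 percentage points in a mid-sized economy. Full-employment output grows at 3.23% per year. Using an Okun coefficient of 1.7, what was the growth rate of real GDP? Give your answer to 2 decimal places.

3.77%

Growth-rate Okun's law: g_Y = g_Y* - β × Δu.
g_Y = 3.23 - 1.7 × (-0.32) = 3.23 + 0.544 = 3.774%, i.e. 3.77% to 2 d.p.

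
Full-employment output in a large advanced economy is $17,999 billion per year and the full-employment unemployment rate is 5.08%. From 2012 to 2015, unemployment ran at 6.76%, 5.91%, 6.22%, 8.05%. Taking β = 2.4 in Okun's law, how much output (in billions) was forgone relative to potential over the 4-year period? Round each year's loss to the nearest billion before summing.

Year 2012: gap = -2.4 × (6.76 - 5.08) = -4.032%, loss ≈ 17999 × 4.032/100 ≈ 726.
Year 2013: gap = -2.4 × (5.91 - 5.08) = -1.992%, loss ≈ 17999 × 1.992/100 ≈ 359.
Year 2014: gap = -2.4 × (6.22 - 5.08) = -2.736%, loss ≈ 17999 × 2.736/100 ≈ 492.
Year 2015: gap = -2.4 × (8.05 - 5.08) = -7.128%, loss ≈ 17999 × 7.128/100 ≈ 1283.
Total lost output = 726 + 359 + 492 + 1283 = 2860 billion.

$2,860 billion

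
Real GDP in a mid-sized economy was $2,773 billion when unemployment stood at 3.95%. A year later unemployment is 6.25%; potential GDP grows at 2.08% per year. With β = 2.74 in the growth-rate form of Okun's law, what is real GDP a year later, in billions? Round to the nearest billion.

Δu = 6.25 - 3.95 = 2.3 points.
Okun's law (growth form): g_Y = g_Y* - β × Δu = 2.08 - 2.74 × (2.30) = 2.08 - 6.302 = -4.222%.
Real GDP in the next year = 2773 × (1 - 4.222/100) = 2773 × 0.95778 ≈ 2656 billion.

$2,656 billion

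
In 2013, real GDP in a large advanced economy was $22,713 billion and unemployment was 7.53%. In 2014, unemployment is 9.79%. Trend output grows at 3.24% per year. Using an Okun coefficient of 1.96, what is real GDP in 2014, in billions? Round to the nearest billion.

Δu = 9.79 - 7.53 = 2.26 points.
Okun's law (growth form): g_Y = g_Y* - β × Δu = 3.24 - 1.96 × (2.26) = 3.24 - 4.4296 = -1.1896%.
Real GDP in the next year = 22713 × (1 - 1.1896/100) = 22713 × 0.988104 ≈ 22443 billion.

$22,443 billion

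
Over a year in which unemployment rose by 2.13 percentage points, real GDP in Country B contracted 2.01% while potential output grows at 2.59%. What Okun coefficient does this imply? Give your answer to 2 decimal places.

Growth form: g_Y = g_Y* - β × Δu, so β = (g_Y* - g_Y)/Δu.
β = (2.59 + 2.01)/2.13 = 4.6/2.13 = 2.16.

β ≈ 2.16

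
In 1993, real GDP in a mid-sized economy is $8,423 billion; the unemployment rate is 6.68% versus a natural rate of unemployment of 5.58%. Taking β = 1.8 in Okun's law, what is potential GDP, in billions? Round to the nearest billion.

Unemployment gap = 6.68 - 5.58 = 1.1 points, so output gap = -1.8 × 1.1 = -1.98%.
Since Y = Y* × (1 + gap/100), Y* = 8423/0.9802 ≈ 8593 billion.

$8,593 billion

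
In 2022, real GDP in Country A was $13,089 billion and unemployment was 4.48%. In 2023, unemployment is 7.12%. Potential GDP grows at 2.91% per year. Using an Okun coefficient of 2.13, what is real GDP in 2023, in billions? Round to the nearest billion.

$12,734 billion

Δu = 7.12 - 4.48 = 2.64 points.
Okun's law (growth form): g_Y = g_Y* - β × Δu = 2.91 - 2.13 × (2.64) = 2.91 - 5.6232 = -2.7132%.
Real GDP in the next year = 13089 × (1 - 2.7132/100) = 13089 × 0.972868 ≈ 12734 billion.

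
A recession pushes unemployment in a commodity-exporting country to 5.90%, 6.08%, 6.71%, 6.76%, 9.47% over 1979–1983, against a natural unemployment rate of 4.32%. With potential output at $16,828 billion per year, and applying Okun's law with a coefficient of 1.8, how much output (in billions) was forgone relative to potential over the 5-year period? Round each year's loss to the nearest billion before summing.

Year 1979: gap = -1.8 × (5.9 - 4.32) = -2.844%, loss ≈ 16828 × 2.844/100 ≈ 479.
Year 1980: gap = -1.8 × (6.08 - 4.32) = -3.168%, loss ≈ 16828 × 3.168/100 ≈ 533.
Year 1981: gap = -1.8 × (6.71 - 4.32) = -4.302%, loss ≈ 16828 × 4.302/100 ≈ 724.
Year 1982: gap = -1.8 × (6.76 - 4.32) = -4.392%, loss ≈ 16828 × 4.392/100 ≈ 739.
Year 1983: gap = -1.8 × (9.47 - 4.32) = -9.27%, loss ≈ 16828 × 9.27/100 ≈ 1560.
Total lost output = 479 + 533 + 724 + 739 + 1560 = 4035 billion.

$4,035 billion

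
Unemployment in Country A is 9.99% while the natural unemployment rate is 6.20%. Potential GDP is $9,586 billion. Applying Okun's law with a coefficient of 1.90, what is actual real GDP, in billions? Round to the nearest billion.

Unemployment gap = 9.99 - 6.2 = 3.79 points, so the output gap is -1.9 × 3.79 = -7.201%.
Actual GDP = 9586 × (1 - 7.201/100) = 9586 × 0.92799 ≈ 8896 billion.

$8,896 billion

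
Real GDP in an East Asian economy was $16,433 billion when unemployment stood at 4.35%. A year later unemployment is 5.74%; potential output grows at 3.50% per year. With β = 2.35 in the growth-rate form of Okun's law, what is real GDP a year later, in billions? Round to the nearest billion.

Δu = 5.74 - 4.35 = 1.39 points.
Okun's law (growth form): g_Y = g_Y* - β × Δu = 3.50 - 2.35 × (1.39) = 3.5 - 3.2665 = 0.2335%.
Real GDP in the next year = 16433 × (1 + 0.2335/100) = 16433 × 1.002335 ≈ 16471 billion.

$16,471 billion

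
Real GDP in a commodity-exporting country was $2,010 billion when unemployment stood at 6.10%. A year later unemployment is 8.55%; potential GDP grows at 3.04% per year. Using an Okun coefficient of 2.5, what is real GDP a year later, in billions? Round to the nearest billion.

$1,948 billion

Δu = 8.55 - 6.1 = 2.45 points.
Okun's law (growth form): g_Y = g_Y* - β × Δu = 3.04 - 2.5 × (2.45) = 3.04 - 6.125 = -3.085%.
Real GDP in the next year = 2010 × (1 - 3.085/100) = 2010 × 0.96915 ≈ 1948 billion.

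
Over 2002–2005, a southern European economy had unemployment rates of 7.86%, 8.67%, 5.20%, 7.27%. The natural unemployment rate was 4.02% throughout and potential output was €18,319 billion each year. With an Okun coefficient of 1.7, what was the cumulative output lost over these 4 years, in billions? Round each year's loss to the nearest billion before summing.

€4,023 billion

Year 2002: gap = -1.7 × (7.86 - 4.02) = -6.528%, loss ≈ 18319 × 6.528/100 ≈ 1196.
Year 2003: gap = -1.7 × (8.67 - 4.02) = -7.905%, loss ≈ 18319 × 7.905/100 ≈ 1448.
Year 2004: gap = -1.7 × (5.2 - 4.02) = -2.006%, loss ≈ 18319 × 2.006/100 ≈ 367.
Year 2005: gap = -1.7 × (7.27 - 4.02) = -5.525%, loss ≈ 18319 × 5.525/100 ≈ 1012.
Total lost output = 1196 + 1448 + 367 + 1012 = 4023 billion.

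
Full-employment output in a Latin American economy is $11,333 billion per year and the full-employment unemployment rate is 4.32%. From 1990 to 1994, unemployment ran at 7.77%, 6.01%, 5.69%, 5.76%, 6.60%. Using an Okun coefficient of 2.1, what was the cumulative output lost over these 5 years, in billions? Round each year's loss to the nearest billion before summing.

Year 1990: gap = -2.1 × (7.77 - 4.32) = -7.245%, loss ≈ 11333 × 7.245/100 ≈ 821.
Year 1991: gap = -2.1 × (6.01 - 4.32) = -3.549%, loss ≈ 11333 × 3.549/100 ≈ 402.
Year 1992: gap = -2.1 × (5.69 - 4.32) = -2.877%, loss ≈ 11333 × 2.877/100 ≈ 326.
Year 1993: gap = -2.1 × (5.76 - 4.32) = -3.024%, loss ≈ 11333 × 3.024/100 ≈ 343.
Year 1994: gap = -2.1 × (6.6 - 4.32) = -4.788%, loss ≈ 11333 × 4.788/100 ≈ 543.
Total lost output = 821 + 402 + 326 + 343 + 543 = 2435 billion.

$2,435 billion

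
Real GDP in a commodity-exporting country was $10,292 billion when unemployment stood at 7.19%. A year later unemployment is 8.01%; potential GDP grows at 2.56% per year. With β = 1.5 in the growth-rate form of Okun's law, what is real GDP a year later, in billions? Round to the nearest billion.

Δu = 8.01 - 7.19 = 0.82 points.
Okun's law (growth form): g_Y = g_Y* - β × Δu = 2.56 - 1.5 × (0.82) = 2.56 - 1.23 = 1.33%.
Real GDP in the next year = 10292 × (1 + 1.33/100) = 10292 × 1.0133 ≈ 10429 billion.

$10,429 billion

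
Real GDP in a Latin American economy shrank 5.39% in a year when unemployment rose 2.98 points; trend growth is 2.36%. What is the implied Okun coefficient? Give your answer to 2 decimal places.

β ≈ 2.60

Growth form: g_Y = g_Y* - β × Δu, so β = (g_Y* - g_Y)/Δu.
β = (2.36 + 5.39)/2.98 = 7.75/2.98 = 2.60.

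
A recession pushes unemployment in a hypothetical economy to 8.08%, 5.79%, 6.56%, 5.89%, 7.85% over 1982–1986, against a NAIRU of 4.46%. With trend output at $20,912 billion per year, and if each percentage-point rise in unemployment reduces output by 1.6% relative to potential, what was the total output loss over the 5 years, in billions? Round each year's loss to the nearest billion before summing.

Year 1982: gap = -1.6 × (8.08 - 4.46) = -5.792%, loss ≈ 20912 × 5.792/100 ≈ 1211.
Year 1983: gap = -1.6 × (5.79 - 4.46) = -2.128%, loss ≈ 20912 × 2.128/100 ≈ 445.
Year 1984: gap = -1.6 × (6.56 - 4.46) = -3.36%, loss ≈ 20912 × 3.36/100 ≈ 703.
Year 1985: gap = -1.6 × (5.89 - 4.46) = -2.288%, loss ≈ 20912 × 2.288/100 ≈ 478.
Year 1986: gap = -1.6 × (7.85 - 4.46) = -5.424%, loss ≈ 20912 × 5.424/100 ≈ 1134.
Total lost output = 1211 + 445 + 703 + 478 + 1134 = 3971 billion.

$3,971 billion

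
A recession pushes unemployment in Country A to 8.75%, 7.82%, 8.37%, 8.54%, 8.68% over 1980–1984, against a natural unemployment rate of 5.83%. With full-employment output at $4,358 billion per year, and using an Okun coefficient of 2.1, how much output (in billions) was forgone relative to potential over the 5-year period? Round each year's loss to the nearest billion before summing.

$1,190 billion

Year 1980: gap = -2.1 × (8.75 - 5.83) = -6.132%, loss ≈ 4358 × 6.132/100 ≈ 267.
Year 1981: gap = -2.1 × (7.82 - 5.83) = -4.179%, loss ≈ 4358 × 4.179/100 ≈ 182.
Year 1982: gap = -2.1 × (8.37 - 5.83) = -5.334%, loss ≈ 4358 × 5.334/100 ≈ 232.
Year 1983: gap = -2.1 × (8.54 - 5.83) = -5.691%, loss ≈ 4358 × 5.691/100 ≈ 248.
Year 1984: gap = -2.1 × (8.68 - 5.83) = -5.985%, loss ≈ 4358 × 5.985/100 ≈ 261.
Total lost output = 267 + 182 + 232 + 248 + 261 = 1190 billion.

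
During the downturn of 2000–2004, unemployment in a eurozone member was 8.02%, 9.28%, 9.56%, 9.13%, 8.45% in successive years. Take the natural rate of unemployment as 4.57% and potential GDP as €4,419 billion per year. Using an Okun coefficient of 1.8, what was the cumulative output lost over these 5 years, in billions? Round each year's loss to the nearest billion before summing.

€1,718 billion

Year 2000: gap = -1.8 × (8.02 - 4.57) = -6.21%, loss ≈ 4419 × 6.21/100 ≈ 274.
Year 2001: gap = -1.8 × (9.28 - 4.57) = -8.478%, loss ≈ 4419 × 8.478/100 ≈ 375.
Year 2002: gap = -1.8 × (9.56 - 4.57) = -8.982%, loss ≈ 4419 × 8.982/100 ≈ 397.
Year 2003: gap = -1.8 × (9.13 - 4.57) = -8.208%, loss ≈ 4419 × 8.208/100 ≈ 363.
Year 2004: gap = -1.8 × (8.45 - 4.57) = -6.984%, loss ≈ 4419 × 6.984/100 ≈ 309.
Total lost output = 274 + 375 + 397 + 363 + 309 = 1718 billion.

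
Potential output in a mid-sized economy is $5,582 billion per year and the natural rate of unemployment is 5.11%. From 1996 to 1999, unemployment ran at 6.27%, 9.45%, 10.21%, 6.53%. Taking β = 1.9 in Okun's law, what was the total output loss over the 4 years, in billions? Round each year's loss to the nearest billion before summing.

Year 1996: gap = -1.9 × (6.27 - 5.11) = -2.204%, loss ≈ 5582 × 2.204/100 ≈ 123.
Year 1997: gap = -1.9 × (9.45 - 5.11) = -8.246%, loss ≈ 5582 × 8.246/100 ≈ 460.
Year 1998: gap = -1.9 × (10.21 - 5.11) = -9.69%, loss ≈ 5582 × 9.69/100 ≈ 541.
Year 1999: gap = -1.9 × (6.53 - 5.11) = -2.698%, loss ≈ 5582 × 2.698/100 ≈ 151.
Total lost output = 123 + 460 + 541 + 151 = 1275 billion.

$1,275 billion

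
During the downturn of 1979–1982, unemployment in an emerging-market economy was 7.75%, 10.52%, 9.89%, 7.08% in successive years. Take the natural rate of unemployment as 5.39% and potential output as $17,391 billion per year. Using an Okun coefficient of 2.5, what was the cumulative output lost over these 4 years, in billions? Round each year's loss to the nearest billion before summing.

$5,947 billion

Year 1979: gap = -2.5 × (7.75 - 5.39) = -5.9%, loss ≈ 17391 × 5.9/100 ≈ 1026.
Year 1980: gap = -2.5 × (10.52 - 5.39) = -12.825%, loss ≈ 17391 × 12.825/100 ≈ 2230.
Year 1981: gap = -2.5 × (9.89 - 5.39) = -11.25%, loss ≈ 17391 × 11.25/100 ≈ 1956.
Year 1982: gap = -2.5 × (7.08 - 5.39) = -4.225%, loss ≈ 17391 × 4.225/100 ≈ 735.
Total lost output = 1026 + 2230 + 1956 + 735 = 5947 billion.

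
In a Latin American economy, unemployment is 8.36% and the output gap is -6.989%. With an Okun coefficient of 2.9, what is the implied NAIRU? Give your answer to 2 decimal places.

5.95%

From Okun's law, u - u* = -(output gap)/β = -(-6.989)/2.9 = 2.41 points.
So u* = 8.36 - 2.41 = 5.95%.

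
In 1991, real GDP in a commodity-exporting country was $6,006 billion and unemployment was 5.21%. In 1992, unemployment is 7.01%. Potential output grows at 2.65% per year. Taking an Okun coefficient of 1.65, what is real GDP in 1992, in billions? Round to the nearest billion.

$5,987 billion

Δu = 7.01 - 5.21 = 1.8 points.
Okun's law (growth form): g_Y = g_Y* - β × Δu = 2.65 - 1.65 × (1.80) = 2.65 - 2.97 = -0.32%.
Real GDP in the next year = 6006 × (1 - 0.32/100) = 6006 × 0.9968 ≈ 5987 billion.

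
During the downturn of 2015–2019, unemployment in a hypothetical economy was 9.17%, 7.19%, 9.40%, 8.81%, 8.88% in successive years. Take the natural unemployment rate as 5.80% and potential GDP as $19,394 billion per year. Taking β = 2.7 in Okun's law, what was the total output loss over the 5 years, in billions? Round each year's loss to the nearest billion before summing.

Year 2015: gap = -2.7 × (9.17 - 5.8) = -9.099%, loss ≈ 19394 × 9.099/100 ≈ 1765.
Year 2016: gap = -2.7 × (7.19 - 5.8) = -3.753%, loss ≈ 19394 × 3.753/100 ≈ 728.
Year 2017: gap = -2.7 × (9.4 - 5.8) = -9.72%, loss ≈ 19394 × 9.72/100 ≈ 1885.
Year 2018: gap = -2.7 × (8.81 - 5.8) = -8.127%, loss ≈ 19394 × 8.127/100 ≈ 1576.
Year 2019: gap = -2.7 × (8.88 - 5.8) = -8.316%, loss ≈ 19394 × 8.316/100 ≈ 1613.
Total lost output = 1765 + 728 + 1885 + 1576 + 1613 = 7567 billion.

$7,567 billion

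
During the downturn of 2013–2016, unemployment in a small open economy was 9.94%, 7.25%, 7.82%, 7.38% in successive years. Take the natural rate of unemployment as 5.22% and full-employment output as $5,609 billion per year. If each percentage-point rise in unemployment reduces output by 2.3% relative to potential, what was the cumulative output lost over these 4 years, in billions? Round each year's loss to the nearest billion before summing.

Year 2013: gap = -2.3 × (9.94 - 5.22) = -10.856%, loss ≈ 5609 × 10.856/100 ≈ 609.
Year 2014: gap = -2.3 × (7.25 - 5.22) = -4.669%, loss ≈ 5609 × 4.669/100 ≈ 262.
Year 2015: gap = -2.3 × (7.82 - 5.22) = -5.98%, loss ≈ 5609 × 5.98/100 ≈ 335.
Year 2016: gap = -2.3 × (7.38 - 5.22) = -4.968%, loss ≈ 5609 × 4.968/100 ≈ 279.
Total lost output = 609 + 262 + 335 + 279 = 1485 billion.

$1,485 billion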